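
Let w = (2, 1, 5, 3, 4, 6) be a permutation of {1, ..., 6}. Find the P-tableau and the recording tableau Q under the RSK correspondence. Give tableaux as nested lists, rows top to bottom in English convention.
Insert each entry of the permutation into P by Schensted row insertion, recording in Q the position of each new cell.

Insert 2: appended to row 1. P = [[2]], Q = [[1]].
Insert 1: 1 bumps 2 from row 1; 2 starts row 2. P = [[1], [2]], Q = [[1], [2]].
Insert 5: appended to row 1. P = [[1, 5], [2]], Q = [[1, 3], [2]].
Insert 3: 3 bumps 5 from row 1; 5 appends to row 2. P = [[1, 3], [2, 5]], Q = [[1, 3], [2, 4]].
Insert 4: appended to row 1. P = [[1, 3, 4], [2, 5]], Q = [[1, 3, 5], [2, 4]].
Insert 6: appended to row 1. P = [[1, 3, 4, 6], [2, 5]], Q = [[1, 3, 5, 6], [2, 4]].

So P = [[1, 3, 4, 6], [2, 5]], Q = [[1, 3, 5, 6], [2, 4]].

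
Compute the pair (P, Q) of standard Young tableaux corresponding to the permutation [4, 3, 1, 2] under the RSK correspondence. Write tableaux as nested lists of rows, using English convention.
Insert each entry of the permutation into P by Schensted row insertion, recording in Q the position of each new cell.

Insert 4: appended to row 1. P = [[4]].
Insert 3: 3 bumps 4 from row 1; 4 starts row 2. P = [[3], [4]].
Insert 1: 1 bumps 3 from row 1; 3 bumps 4 from row 2; 4 starts row 3. P = [[1], [3], [4]].
Insert 2: appended to row 1. P = [[1, 2], [3], [4]].

So P = [[1, 2], [3], [4]], Q = [[1, 4], [2], [3]].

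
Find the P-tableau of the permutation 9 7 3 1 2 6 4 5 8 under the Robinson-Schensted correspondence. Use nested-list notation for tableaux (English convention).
P = [[1, 2, 4, 5, 8], [3, 6], [7], [9]]

Insert 9: appended to row 1. P = [[9]].
Insert 7: 7 bumps 9 from row 1; 9 starts row 2. P = [[7], [9]].
Insert 3: 3 bumps 7 from row 1; 7 bumps 9 from row 2; 9 starts row 3. P = [[3], [7], [9]].
Insert 1: 1 bumps 3 from row 1; 3 bumps 7 from row 2; 7 bumps 9 from row 3; 9 starts row 4. P = [[1], [3], [7], [9]].
Insert 2: appended to row 1. P = [[1, 2], [3], [7], [9]].
Insert 6: appended to row 1. P = [[1, 2, 6], [3], [7], [9]].
Insert 4: 4 bumps 6 from row 1; 6 appends to row 2. P = [[1, 2, 4], [3, 6], [7], [9]].
Insert 5: appended to row 1. P = [[1, 2, 4, 5], [3, 6], [7], [9]].
Insert 8: appended to row 1. P = [[1, 2, 4, 5, 8], [3, 6], [7], [9]].

So P = [[1, 2, 4, 5, 8], [3, 6], [7], [9]].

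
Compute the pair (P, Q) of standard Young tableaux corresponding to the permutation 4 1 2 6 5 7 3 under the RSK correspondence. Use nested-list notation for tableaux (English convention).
Insert each entry of the permutation into P by Schensted row insertion, recording in Q the position of each new cell.

Insert 4: appended to row 1. P = [[4]].
Insert 1: 1 bumps 4 from row 1; 4 starts row 2. P = [[1], [4]].
Insert 2: appended to row 1. P = [[1, 2], [4]].
Insert 6: appended to row 1. P = [[1, 2, 6], [4]].
Insert 5: 5 bumps 6 from row 1; 6 appends to row 2. P = [[1, 2, 5], [4, 6]].
Insert 7: appended to row 1. P = [[1, 2, 5, 7], [4, 6]].
Insert 3: 3 bumps 5 from row 1; 5 bumps 6 from row 2; 6 starts row 3. P = [[1, 2, 3, 7], [4, 5], [6]].

So P = [[1, 2, 3, 7], [4, 5], [6]], Q = [[1, 3, 4, 6], [2, 5], [7]].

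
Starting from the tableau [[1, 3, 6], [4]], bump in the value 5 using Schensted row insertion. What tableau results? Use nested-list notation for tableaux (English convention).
[[1, 3, 5], [4, 6]]

In row 1, 5 replaces 6 (the leftmost entry greater than 5); 6 is bumped to row 2. 6 is appended to row 2. The new tableau is [[1, 3, 5], [4, 6]].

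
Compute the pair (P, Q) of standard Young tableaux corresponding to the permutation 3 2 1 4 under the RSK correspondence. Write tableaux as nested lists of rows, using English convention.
P = [[1, 4], [2], [3]], Q = [[1, 4], [2], [3]]

Insert each entry of the permutation into P by Schensted row insertion, recording in Q the position of each new cell.

Insert 3: appended to row 1. P = [[3]].
Insert 2: 2 bumps 3 from row 1; 3 starts row 2. P = [[2], [3]].
Insert 1: 1 bumps 2 from row 1; 2 bumps 3 from row 2; 3 starts row 3. P = [[1], [2], [3]].
Insert 4: appended to row 1. P = [[1, 4], [2], [3]].

So P = [[1, 4], [2], [3]], Q = [[1, 4], [2], [3]].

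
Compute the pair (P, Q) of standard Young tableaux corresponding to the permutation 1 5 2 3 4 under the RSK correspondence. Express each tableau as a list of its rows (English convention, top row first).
P = [[1, 2, 3, 4], [5]], Q = [[1, 2, 4, 5], [3]]

Insert each entry of the permutation into P by Schensted row insertion, recording in Q the position of each new cell.

Insert 1: appended to row 1. P = [[1]].
Insert 5: appended to row 1. P = [[1, 5]].
Insert 2: 2 bumps 5 from row 1; 5 starts row 2. P = [[1, 2], [5]].
Insert 3: appended to row 1. P = [[1, 2, 3], [5]].
Insert 4: appended to row 1. P = [[1, 2, 3, 4], [5]].

So P = [[1, 2, 3, 4], [5]], Q = [[1, 2, 4, 5], [3]].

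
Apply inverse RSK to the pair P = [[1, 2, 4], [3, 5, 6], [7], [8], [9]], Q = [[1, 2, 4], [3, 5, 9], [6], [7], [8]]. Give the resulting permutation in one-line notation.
Reverse the RSK construction: for i from n down to 1, find the cell of Q containing i, remove the entry at that cell from P, and reverse-bump it up through P; the value ejected from row 1 is w(i).

Step i=9: Q has 9 at row 2, column 3; remove 6 from row 2 of P and reverse-bump: 6 enters row 1 and ejects 4. So w(9) = 4. P is now [[1, 2, 6], [3, 5], [7], [8], [9]].
Step i=8: Q has 8 at row 5, column 1; remove 9 from row 5 of P and reverse-bump: 9 enters row 4 and ejects 8; 8 enters row 3 and ejects 7; 7 enters row 2 and ejects 5; 5 enters row 1 and ejects 2. So w(8) = 2. P is now [[1, 5, 6], [3, 7], [8], [9]].
Step i=7: Q has 7 at row 4, column 1; remove 9 from row 4 of P and reverse-bump: 9 enters row 3 and ejects 8; 8 enters row 2 and ejects 7; 7 enters row 1 and ejects 6. So w(7) = 6. P is now [[1, 5, 7], [3, 8], [9]].
Step i=6: Q has 6 at row 3, column 1; remove 9 from row 3 of P and reverse-bump: 9 enters row 2 and ejects 8; 8 enters row 1 and ejects 7. So w(6) = 7. P is now [[1, 5, 8], [3, 9]].
Step i=5: Q has 5 at row 2, column 2; remove 9 from row 2 of P and reverse-bump: 9 enters row 1 and ejects 8. So w(5) = 8. P is now [[1, 5, 9], [3]].
Step i=4: Q has 4 at row 1, column 3; remove that cell from P, ejecting 9. So w(4) = 9. P is now [[1, 5], [3]].
Step i=3: Q has 3 at row 2, column 1; remove 3 from row 2 of P and reverse-bump: 3 enters row 1 and ejects 1. So w(3) = 1. P is now [[3, 5]].
Step i=2: Q has 2 at row 1, column 2; remove that cell from P, ejecting 5. So w(2) = 5. P is now [[3]].
Step i=1: Q has 1 at row 1, column 1; remove that cell from P, ejecting 3. So w(1) = 3. P is now [].

So w = 3 5 1 9 8 7 6 2 4.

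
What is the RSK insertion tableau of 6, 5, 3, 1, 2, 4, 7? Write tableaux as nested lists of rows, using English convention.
Insert 6: appended to row 1. P = [[6]].
Insert 5: 5 bumps 6 from row 1; 6 starts row 2. P = [[5], [6]].
Insert 3: 3 bumps 5 from row 1; 5 bumps 6 from row 2; 6 starts row 3. P = [[3], [5], [6]].
Insert 1: 1 bumps 3 from row 1; 3 bumps 5 from row 2; 5 bumps 6 from row 3; 6 starts row 4. P = [[1], [3], [5], [6]].
Insert 2: appended to row 1. P = [[1, 2], [3], [5], [6]].
Insert 4: appended to row 1. P = [[1, 2, 4], [3], [5], [6]].
Insert 7: appended to row 1. P = [[1, 2, 4, 7], [3], [5], [6]].

So P = [[1, 2, 4, 7], [3], [5], [6]].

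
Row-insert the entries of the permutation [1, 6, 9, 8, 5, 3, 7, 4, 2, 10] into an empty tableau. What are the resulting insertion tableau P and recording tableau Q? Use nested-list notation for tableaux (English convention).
P = [[1, 2, 4, 10], [3, 7], [5, 8], [6], [9]], Q = [[1, 2, 3, 10], [4, 7], [5, 8], [6], [9]]

Insert each entry of the permutation into P by Schensted row insertion, recording in Q the position of each new cell.

After inserting 1: P = [[1]].
After inserting 6: P = [[1, 6]].
After inserting 9: P = [[1, 6, 9]].
After inserting 8: P = [[1, 6, 8], [9]].
After inserting 5: P = [[1, 5, 8], [6], [9]].
After inserting 3: P = [[1, 3, 8], [5], [6], [9]].
After inserting 7: P = [[1, 3, 7], [5, 8], [6], [9]].
After inserting 4: P = [[1, 3, 4], [5, 7], [6, 8], [9]].
After inserting 2: P = [[1, 2, 4], [3, 7], [5, 8], [6], [9]].
After inserting 10: P = [[1, 2, 4, 10], [3, 7], [5, 8], [6], [9]].

So P = [[1, 2, 4, 10], [3, 7], [5, 8], [6], [9]], Q = [[1, 2, 3, 10], [4, 7], [5, 8], [6], [9]].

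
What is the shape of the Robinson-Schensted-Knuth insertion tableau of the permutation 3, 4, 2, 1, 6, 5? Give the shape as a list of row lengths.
Row-insert each entry into an empty tableau.

After inserting 3: P = [[3]].
After inserting 4: P = [[3, 4]].
After inserting 2: P = [[2, 4], [3]].
After inserting 1: P = [[1, 4], [2], [3]].
After inserting 6: P = [[1, 4, 6], [2], [3]].
After inserting 5: P = [[1, 4, 5], [2, 6], [3]].

The final insertion tableau P = [[1, 4, 5], [2, 6], [3]] has shape [3, 2, 1].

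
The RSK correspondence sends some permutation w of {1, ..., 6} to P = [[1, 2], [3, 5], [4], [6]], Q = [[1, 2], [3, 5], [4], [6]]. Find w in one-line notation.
Reverse the RSK construction: for i from n down to 1, find the cell of Q containing i, remove the entry at that cell from P, and reverse-bump it up through P; the value ejected from row 1 is w(i).

Step i=6: Q has 6 at row 4, column 1; remove 6 from row 4 of P and reverse-bump: 6 enters row 3 and ejects 4; 4 enters row 2 and ejects 3; 3 enters row 1 and ejects 2. So w(6) = 2. P is now [[1, 3], [4, 5], [6]].
Step i=5: Q has 5 at row 2, column 2; remove 5 from row 2 of P and reverse-bump: 5 enters row 1 and ejects 3. So w(5) = 3. P is now [[1, 5], [4], [6]].
Step i=4: Q has 4 at row 3, column 1; remove 6 from row 3 of P and reverse-bump: 6 enters row 2 and ejects 4; 4 enters row 1 and ejects 1. So w(4) = 1. P is now [[4, 5], [6]].
Step i=3: Q has 3 at row 2, column 1; remove 6 from row 2 of P and reverse-bump: 6 enters row 1 and ejects 5. So w(3) = 5. P is now [[4, 6]].
Step i=2: Q has 2 at row 1, column 2; remove that cell from P, ejecting 6. So w(2) = 6. P is now [[4]].
Step i=1: Q has 1 at row 1, column 1; remove that cell from P, ejecting 4. So w(1) = 4. P is now [].

So w = 4 6 5 1 3 2.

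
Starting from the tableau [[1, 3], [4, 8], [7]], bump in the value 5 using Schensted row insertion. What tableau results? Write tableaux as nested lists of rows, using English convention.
[[1, 3, 5], [4, 8], [7]]

5 is larger than every entry of row 1, so it is appended to row 1. The new tableau is [[1, 3, 5], [4, 8], [7]].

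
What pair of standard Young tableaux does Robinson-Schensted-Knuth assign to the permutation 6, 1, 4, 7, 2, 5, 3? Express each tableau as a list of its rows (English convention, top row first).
Insert each entry of the permutation into P by Schensted row insertion, recording in Q the position of each new cell.

Insert 6: appended to row 1. P = [[6]], Q = [[1]].
Insert 1: 1 bumps 6 from row 1; 6 starts row 2. P = [[1], [6]], Q = [[1], [2]].
Insert 4: appended to row 1. P = [[1, 4], [6]], Q = [[1, 3], [2]].
Insert 7: appended to row 1. P = [[1, 4, 7], [6]], Q = [[1, 3, 4], [2]].
Insert 2: 2 bumps 4 from row 1; 4 bumps 6 from row 2; 6 starts row 3. P = [[1, 2, 7], [4], [6]], Q = [[1, 3, 4], [2], [5]].
Insert 5: 5 bumps 7 from row 1; 7 appends to row 2. P = [[1, 2, 5], [4, 7], [6]], Q = [[1, 3, 4], [2, 6], [5]].
Insert 3: 3 bumps 5 from row 1; 5 bumps 7 from row 2; 7 appends to row 3. P = [[1, 2, 3], [4, 5], [6, 7]], Q = [[1, 3, 4], [2, 6], [5, 7]].

So P = [[1, 2, 3], [4, 5], [6, 7]], Q = [[1, 3, 4], [2, 6], [5, 7]].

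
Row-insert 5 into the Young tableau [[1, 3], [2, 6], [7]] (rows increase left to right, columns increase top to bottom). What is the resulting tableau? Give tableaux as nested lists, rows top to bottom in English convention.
[[1, 3, 5], [2, 6], [7]]

5 is larger than every entry of row 1, so it is appended to row 1. The new tableau is [[1, 3, 5], [2, 6], [7]].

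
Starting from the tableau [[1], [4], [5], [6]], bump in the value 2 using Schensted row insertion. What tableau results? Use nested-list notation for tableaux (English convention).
[[1, 2], [4], [5], [6]]

2 is larger than every entry of row 1, so it is appended to row 1. The new tableau is [[1, 2], [4], [5], [6]].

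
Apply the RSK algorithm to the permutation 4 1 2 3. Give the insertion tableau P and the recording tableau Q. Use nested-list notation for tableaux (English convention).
Insert each entry of the permutation into P by Schensted row insertion, recording in Q the position of each new cell.

Insert 4: appended to row 1. P = [[4]].
Insert 1: 1 bumps 4 from row 1; 4 starts row 2. P = [[1], [4]].
Insert 2: appended to row 1. P = [[1, 2], [4]].
Insert 3: appended to row 1. P = [[1, 2, 3], [4]].

So P = [[1, 2, 3], [4]], Q = [[1, 3, 4], [2]].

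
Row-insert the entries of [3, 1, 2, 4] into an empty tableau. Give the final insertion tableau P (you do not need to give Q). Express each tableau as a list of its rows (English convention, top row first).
P = [[1, 2, 4], [3]]

After inserting 3: P = [[3]].
After inserting 1: P = [[1], [3]].
After inserting 2: P = [[1, 2], [3]].
After inserting 4: P = [[1, 2, 4], [3]].

So P = [[1, 2, 4], [3]].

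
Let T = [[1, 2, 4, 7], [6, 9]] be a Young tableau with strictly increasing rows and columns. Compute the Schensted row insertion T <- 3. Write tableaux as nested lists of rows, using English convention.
[[1, 2, 3, 7], [4, 9], [6]]

In row 1, 3 replaces 4 (the leftmost entry greater than 3); 4 is bumped to row 2. In row 2, 4 replaces 6 (the leftmost entry greater than 4); 6 is bumped to row 3. 6 starts a new row 3. The new tableau is [[1, 2, 3, 7], [4, 9], [6]].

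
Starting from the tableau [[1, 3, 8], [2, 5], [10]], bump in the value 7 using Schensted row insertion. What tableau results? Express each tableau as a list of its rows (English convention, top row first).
[[1, 3, 7], [2, 5, 8], [10]]

In row 1, 7 replaces 8 (the leftmost entry greater than 7); 8 is bumped to row 2. 8 is appended to row 2. The new tableau is [[1, 3, 7], [2, 5, 8], [10]].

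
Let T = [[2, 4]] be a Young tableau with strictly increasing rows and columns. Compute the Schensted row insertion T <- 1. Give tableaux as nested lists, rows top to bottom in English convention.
In row 1, 1 replaces 2 (the leftmost entry greater than 1); 2 is bumped to row 2. 2 starts a new row 2. The new tableau is [[1, 4], [2]].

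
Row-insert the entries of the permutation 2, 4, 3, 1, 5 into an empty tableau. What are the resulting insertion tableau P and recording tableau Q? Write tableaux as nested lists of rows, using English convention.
P = [[1, 3, 5], [2], [4]], Q = [[1, 2, 5], [3], [4]]

Insert each entry of the permutation into P by Schensted row insertion, recording in Q the position of each new cell.

Insert 2: appended to row 1. P = [[2]], Q = [[1]].
Insert 4: appended to row 1. P = [[2, 4]], Q = [[1, 2]].
Insert 3: 3 bumps 4 from row 1; 4 starts row 2. P = [[2, 3], [4]], Q = [[1, 2], [3]].
Insert 1: 1 bumps 2 from row 1; 2 bumps 4 from row 2; 4 starts row 3. P = [[1, 3], [2], [4]], Q = [[1, 2], [3], [4]].
Insert 5: appended to row 1. P = [[1, 3, 5], [2], [4]], Q = [[1, 2, 5], [3], [4]].

So P = [[1, 3, 5], [2], [4]], Q = [[1, 2, 5], [3], [4]].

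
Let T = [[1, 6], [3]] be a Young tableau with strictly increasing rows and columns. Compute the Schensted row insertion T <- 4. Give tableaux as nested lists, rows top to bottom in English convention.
In row 1, 4 replaces 6 (the leftmost entry greater than 4); 6 is bumped to row 2. 6 is appended to row 2. The new tableau is [[1, 4], [3, 6]].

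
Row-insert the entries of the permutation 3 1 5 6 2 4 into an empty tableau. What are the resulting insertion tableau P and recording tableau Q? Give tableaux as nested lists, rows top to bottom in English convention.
Insert each entry of the permutation into P by Schensted row insertion, recording in Q the position of each new cell.

Insert 3: appended to row 1. P = [[3]].
Insert 1: 1 bumps 3 from row 1; 3 starts row 2. P = [[1], [3]].
Insert 5: appended to row 1. P = [[1, 5], [3]].
Insert 6: appended to row 1. P = [[1, 5, 6], [3]].
Insert 2: 2 bumps 5 from row 1; 5 appends to row 2. P = [[1, 2, 6], [3, 5]].
Insert 4: 4 bumps 6 from row 1; 6 appends to row 2. P = [[1, 2, 4], [3, 5, 6]].

So P = [[1, 2, 4], [3, 5, 6]], Q = [[1, 3, 4], [2, 5, 6]].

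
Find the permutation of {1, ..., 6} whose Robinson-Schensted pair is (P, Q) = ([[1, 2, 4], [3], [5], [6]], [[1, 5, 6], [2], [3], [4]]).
Reverse RSK: for i = n, n-1, ..., 1, locate i in Q, remove the corresponding corner cell from P, and reverse-bump its entry up through P; the value ejected from row 1 is w(i).

So w = 6 5 3 1 2 4.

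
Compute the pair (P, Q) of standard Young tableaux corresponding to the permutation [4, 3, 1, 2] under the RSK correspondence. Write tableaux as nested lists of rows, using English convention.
P = [[1, 2], [3], [4]], Q = [[1, 4], [2], [3]]

Insert each entry of the permutation into P by Schensted row insertion, recording in Q the position of each new cell.

Insert 4: appended to row 1. P = [[4]], Q = [[1]].
Insert 3: 3 bumps 4 from row 1; 4 starts row 2. P = [[3], [4]], Q = [[1], [2]].
Insert 1: 1 bumps 3 from row 1; 3 bumps 4 from row 2; 4 starts row 3. P = [[1], [3], [4]], Q = [[1], [2], [3]].
Insert 2: appended to row 1. P = [[1, 2], [3], [4]], Q = [[1, 4], [2], [3]].

So P = [[1, 2], [3], [4]], Q = [[1, 4], [2], [3]].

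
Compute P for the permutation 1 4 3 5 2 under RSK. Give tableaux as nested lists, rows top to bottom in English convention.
Insert 1: appended to row 1. P = [[1]].
Insert 4: appended to row 1. P = [[1, 4]].
Insert 3: 3 bumps 4 from row 1; 4 starts row 2. P = [[1, 3], [4]].
Insert 5: appended to row 1. P = [[1, 3, 5], [4]].
Insert 2: 2 bumps 3 from row 1; 3 bumps 4 from row 2; 4 starts row 3. P = [[1, 2, 5], [3], [4]].

So P = [[1, 2, 5], [3], [4]].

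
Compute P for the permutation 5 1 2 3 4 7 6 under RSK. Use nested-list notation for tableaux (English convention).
Insert 5: appended to row 1. P = [[5]].
Insert 1: 1 bumps 5 from row 1; 5 starts row 2. P = [[1], [5]].
Insert 2: appended to row 1. P = [[1, 2], [5]].
Insert 3: appended to row 1. P = [[1, 2, 3], [5]].
Insert 4: appended to row 1. P = [[1, 2, 3, 4], [5]].
Insert 7: appended to row 1. P = [[1, 2, 3, 4, 7], [5]].
Insert 6: 6 bumps 7 from row 1; 7 appends to row 2. P = [[1, 2, 3, 4, 6], [5, 7]].

So P = [[1, 2, 3, 4, 6], [5, 7]].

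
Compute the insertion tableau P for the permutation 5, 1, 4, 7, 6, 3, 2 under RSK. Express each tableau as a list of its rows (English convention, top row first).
Insert 5: appended to row 1. P = [[5]].
Insert 1: 1 bumps 5 from row 1; 5 starts row 2. P = [[1], [5]].
Insert 4: appended to row 1. P = [[1, 4], [5]].
Insert 7: appended to row 1. P = [[1, 4, 7], [5]].
Insert 6: 6 bumps 7 from row 1; 7 appends to row 2. P = [[1, 4, 6], [5, 7]].
Insert 3: 3 bumps 4 from row 1; 4 bumps 5 from row 2; 5 starts row 3. P = [[1, 3, 6], [4, 7], [5]].
Insert 2: 2 bumps 3 from row 1; 3 bumps 4 from row 2; 4 bumps 5 from row 3; 5 starts row 4. P = [[1, 2, 6], [3, 7], [4], [5]].

So P = [[1, 2, 6], [3, 7], [4], [5]].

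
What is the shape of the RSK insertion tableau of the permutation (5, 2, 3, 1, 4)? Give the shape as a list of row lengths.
[3, 1, 1]

Row-insert each entry into an empty tableau.

After inserting 5: P = [[5]].
After inserting 2: P = [[2], [5]].
After inserting 3: P = [[2, 3], [5]].
After inserting 1: P = [[1, 3], [2], [5]].
After inserting 4: P = [[1, 3, 4], [2], [5]].

The final insertion tableau P = [[1, 3, 4], [2], [5]] has shape [3, 1, 1].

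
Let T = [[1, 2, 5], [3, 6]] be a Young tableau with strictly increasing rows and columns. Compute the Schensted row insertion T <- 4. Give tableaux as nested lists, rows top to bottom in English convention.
[[1, 2, 4], [3, 5], [6]]

In row 1, 4 replaces 5 (the leftmost entry greater than 4); 5 is bumped to row 2. In row 2, 5 replaces 6 (the leftmost entry greater than 5); 6 is bumped to row 3. 6 starts a new row 3. The new tableau is [[1, 2, 4], [3, 5], [6]].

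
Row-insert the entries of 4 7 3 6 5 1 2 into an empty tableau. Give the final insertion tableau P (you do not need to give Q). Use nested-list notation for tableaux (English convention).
Insert 4: appended to row 1. P = [[4]].
Insert 7: appended to row 1. P = [[4, 7]].
Insert 3: 3 bumps 4 from row 1; 4 starts row 2. P = [[3, 7], [4]].
Insert 6: 6 bumps 7 from row 1; 7 appends to row 2. P = [[3, 6], [4, 7]].
Insert 5: 5 bumps 6 from row 1; 6 bumps 7 from row 2; 7 starts row 3. P = [[3, 5], [4, 6], [7]].
Insert 1: 1 bumps 3 from row 1; 3 bumps 4 from row 2; 4 bumps 7 from row 3; 7 starts row 4. P = [[1, 5], [3, 6], [4], [7]].
Insert 2: 2 bumps 5 from row 1; 5 bumps 6 from row 2; 6 appends to row 3. P = [[1, 2], [3, 5], [4, 6], [7]].

So P = [[1, 2], [3, 5], [4, 6], [7]].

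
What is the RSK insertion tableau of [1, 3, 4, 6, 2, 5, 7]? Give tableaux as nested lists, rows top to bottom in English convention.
Insert 1: appended to row 1. P = [[1]].
Insert 3: appended to row 1. P = [[1, 3]].
Insert 4: appended to row 1. P = [[1, 3, 4]].
Insert 6: appended to row 1. P = [[1, 3, 4, 6]].
Insert 2: 2 bumps 3 from row 1; 3 starts row 2. P = [[1, 2, 4, 6], [3]].
Insert 5: 5 bumps 6 from row 1; 6 appends to row 2. P = [[1, 2, 4, 5], [3, 6]].
Insert 7: appended to row 1. P = [[1, 2, 4, 5, 7], [3, 6]].

So P = [[1, 2, 4, 5, 7], [3, 6]].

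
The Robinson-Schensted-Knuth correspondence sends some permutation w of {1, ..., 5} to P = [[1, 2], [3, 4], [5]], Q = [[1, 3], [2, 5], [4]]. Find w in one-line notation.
Reverse the RSK construction: for i from n down to 1, find the cell of Q containing i, remove the entry at that cell from P, and reverse-bump it up through P; the value ejected from row 1 is w(i).

Step i=5: Q has 5 at row 2, column 2; remove 4 from row 2 of P and reverse-bump: 4 enters row 1 and ejects 2. So w(5) = 2. P is now [[1, 4], [3], [5]].
Step i=4: Q has 4 at row 3, column 1; remove 5 from row 3 of P and reverse-bump: 5 enters row 2 and ejects 3; 3 enters row 1 and ejects 1. So w(4) = 1. P is now [[3, 4], [5]].
Step i=3: Q has 3 at row 1, column 2; remove that cell from P, ejecting 4. So w(3) = 4. P is now [[3], [5]].
Step i=2: Q has 2 at row 2, column 1; remove 5 from row 2 of P and reverse-bump: 5 enters row 1 and ejects 3. So w(2) = 3. P is now [[5]].
Step i=1: Q has 1 at row 1, column 1; remove that cell from P, ejecting 5. So w(1) = 5. P is now [].

So w = 5 3 4 1 2.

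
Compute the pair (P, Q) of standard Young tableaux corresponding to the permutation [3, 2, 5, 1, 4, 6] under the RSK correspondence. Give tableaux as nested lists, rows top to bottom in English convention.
P = [[1, 4, 6], [2, 5], [3]], Q = [[1, 3, 6], [2, 5], [4]]

Insert each entry of the permutation into P by Schensted row insertion, recording in Q the position of each new cell.

Insert 3: appended to row 1. P = [[3]], Q = [[1]].
Insert 2: 2 bumps 3 from row 1; 3 starts row 2. P = [[2], [3]], Q = [[1], [2]].
Insert 5: appended to row 1. P = [[2, 5], [3]], Q = [[1, 3], [2]].
Insert 1: 1 bumps 2 from row 1; 2 bumps 3 from row 2; 3 starts row 3. P = [[1, 5], [2], [3]], Q = [[1, 3], [2], [4]].
Insert 4: 4 bumps 5 from row 1; 5 appends to row 2. P = [[1, 4], [2, 5], [3]], Q = [[1, 3], [2, 5], [4]].
Insert 6: appended to row 1. P = [[1, 4, 6], [2, 5], [3]], Q = [[1, 3, 6], [2, 5], [4]].

So P = [[1, 4, 6], [2, 5], [3]], Q = [[1, 3, 6], [2, 5], [4]].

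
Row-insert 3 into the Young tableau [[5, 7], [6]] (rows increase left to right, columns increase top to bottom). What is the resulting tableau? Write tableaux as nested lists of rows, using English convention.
In row 1, 3 replaces 5 (the leftmost entry greater than 3); 5 is bumped to row 2. In row 2, 5 replaces 6 (the leftmost entry greater than 5); 6 is bumped to row 3. 6 starts a new row 3. The new tableau is [[3, 7], [5], [6]].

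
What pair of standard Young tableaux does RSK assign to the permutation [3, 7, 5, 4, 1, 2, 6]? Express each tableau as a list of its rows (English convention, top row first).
Insert each entry of the permutation into P by Schensted row insertion, recording in Q the position of each new cell.

After inserting 3: P = [[3]].
After inserting 7: P = [[3, 7]].
After inserting 5: P = [[3, 5], [7]].
After inserting 4: P = [[3, 4], [5], [7]].
After inserting 1: P = [[1, 4], [3], [5], [7]].
After inserting 2: P = [[1, 2], [3, 4], [5], [7]].
After inserting 6: P = [[1, 2, 6], [3, 4], [5], [7]].

So P = [[1, 2, 6], [3, 4], [5], [7]], Q = [[1, 2, 7], [3, 6], [4], [5]].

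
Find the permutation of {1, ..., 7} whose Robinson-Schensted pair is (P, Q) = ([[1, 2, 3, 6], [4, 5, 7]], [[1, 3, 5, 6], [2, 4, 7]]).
Reverse RSK: for i = n, n-1, ..., 1, locate i in Q, remove the corresponding corner cell from P, and reverse-bump its entry up through P; the value ejected from row 1 is w(i).

So w = 4 1 5 2 3 7 6.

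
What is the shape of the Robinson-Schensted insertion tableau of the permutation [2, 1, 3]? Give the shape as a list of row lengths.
RSK row insertion gives P = [[1, 3], [2]], which has shape [2, 1].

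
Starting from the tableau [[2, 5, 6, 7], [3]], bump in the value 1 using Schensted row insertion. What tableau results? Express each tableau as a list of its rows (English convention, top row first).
[[1, 5, 6, 7], [2], [3]]

In row 1, 1 replaces 2 (the leftmost entry greater than 1); 2 is bumped to row 2. In row 2, 2 replaces 3 (the leftmost entry greater than 2); 3 is bumped to row 3. 3 starts a new row 3. The new tableau is [[1, 5, 6, 7], [2], [3]].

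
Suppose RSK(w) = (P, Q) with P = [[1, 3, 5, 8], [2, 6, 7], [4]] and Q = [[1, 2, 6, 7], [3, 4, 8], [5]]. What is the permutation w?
Reverse the RSK construction: for i from n down to 1, find the cell of Q containing i, remove the entry at that cell from P, and reverse-bump it up through P; the value ejected from row 1 is w(i).

Step i=8: Q has 8 at row 2, column 3; remove 7 from row 2 of P and reverse-bump: 7 enters row 1 and ejects 5. So w(8) = 5. P is now [[1, 3, 7, 8], [2, 6], [4]].
Step i=7: Q has 7 at row 1, column 4; remove that cell from P, ejecting 8. So w(7) = 8. P is now [[1, 3, 7], [2, 6], [4]].
Step i=6: Q has 6 at row 1, column 3; remove that cell from P, ejecting 7. So w(6) = 7. P is now [[1, 3], [2, 6], [4]].
Step i=5: Q has 5 at row 3, column 1; remove 4 from row 3 of P and reverse-bump: 4 enters row 2 and ejects 2; 2 enters row 1 and ejects 1. So w(5) = 1. P is now [[2, 3], [4, 6]].
Step i=4: Q has 4 at row 2, column 2; remove 6 from row 2 of P and reverse-bump: 6 enters row 1 and ejects 3. So w(4) = 3. P is now [[2, 6], [4]].
Step i=3: Q has 3 at row 2, column 1; remove 4 from row 2 of P and reverse-bump: 4 enters row 1 and ejects 2. So w(3) = 2. P is now [[4, 6]].
Step i=2: Q has 2 at row 1, column 2; remove that cell from P, ejecting 6. So w(2) = 6. P is now [[4]].
Step i=1: Q has 1 at row 1, column 1; remove that cell from P, ejecting 4. So w(1) = 4. P is now [].

So w = 4 6 2 3 1 7 8 5.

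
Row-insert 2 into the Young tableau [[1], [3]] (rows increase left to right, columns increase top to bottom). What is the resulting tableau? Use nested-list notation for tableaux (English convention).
2 is larger than every entry of row 1, so it is appended to row 1. The new tableau is [[1, 2], [3]].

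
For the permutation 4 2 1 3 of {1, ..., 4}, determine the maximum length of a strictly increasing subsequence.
2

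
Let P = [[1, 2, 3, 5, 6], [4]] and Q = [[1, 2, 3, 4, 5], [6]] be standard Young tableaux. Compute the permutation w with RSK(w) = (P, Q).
Reverse the RSK construction: for i from n down to 1, find the cell of Q containing i, remove the entry at that cell from P, and reverse-bump it up through P; the value ejected from row 1 is w(i).

Step i=6: Q has 6 at row 2, column 1; remove 4 from row 2 of P and reverse-bump: 4 enters row 1 and ejects 3. So w(6) = 3. P is now [[1, 2, 4, 5, 6]].
Step i=5: Q has 5 at row 1, column 5; remove that cell from P, ejecting 6. So w(5) = 6. P is now [[1, 2, 4, 5]].
Step i=4: Q has 4 at row 1, column 4; remove that cell from P, ejecting 5. So w(4) = 5. P is now [[1, 2, 4]].
Step i=3: Q has 3 at row 1, column 3; remove that cell from P, ejecting 4. So w(3) = 4. P is now [[1, 2]].
Step i=2: Q has 2 at row 1, column 2; remove that cell from P, ejecting 2. So w(2) = 2. P is now [[1]].
Step i=1: Q has 1 at row 1, column 1; remove that cell from P, ejecting 1. So w(1) = 1. P is now [].

So w = 1 2 4 5 6 3.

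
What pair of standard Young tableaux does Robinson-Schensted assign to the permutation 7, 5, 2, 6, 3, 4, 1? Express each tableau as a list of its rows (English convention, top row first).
P = [[1, 3, 4], [2, 6], [5], [7]], Q = [[1, 4, 6], [2, 5], [3], [7]]

Insert each entry of the permutation into P by Schensted row insertion, recording in Q the position of each new cell.

Insert 7: appended to row 1. P = [[7]].
Insert 5: 5 bumps 7 from row 1; 7 starts row 2. P = [[5], [7]].
Insert 2: 2 bumps 5 from row 1; 5 bumps 7 from row 2; 7 starts row 3. P = [[2], [5], [7]].
Insert 6: appended to row 1. P = [[2, 6], [5], [7]].
Insert 3: 3 bumps 6 from row 1; 6 appends to row 2. P = [[2, 3], [5, 6], [7]].
Insert 4: appended to row 1. P = [[2, 3, 4], [5, 6], [7]].
Insert 1: 1 bumps 2 from row 1; 2 bumps 5 from row 2; 5 bumps 7 from row 3; 7 starts row 4. P = [[1, 3, 4], [2, 6], [5], [7]].

So P = [[1, 3, 4], [2, 6], [5], [7]], Q = [[1, 4, 6], [2, 5], [3], [7]].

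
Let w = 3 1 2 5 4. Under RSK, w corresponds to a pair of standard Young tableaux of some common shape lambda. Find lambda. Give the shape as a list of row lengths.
[3, 2]

Row-insert each entry into an empty tableau.

After inserting 3: P = [[3]].
After inserting 1: P = [[1], [3]].
After inserting 2: P = [[1, 2], [3]].
After inserting 5: P = [[1, 2, 5], [3]].
After inserting 4: P = [[1, 2, 4], [3, 5]].

The final insertion tableau P = [[1, 2, 4], [3, 5]] has shape [3, 2].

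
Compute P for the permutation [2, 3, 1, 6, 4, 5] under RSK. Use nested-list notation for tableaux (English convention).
P = [[1, 3, 4, 5], [2, 6]]

Insert 2: appended to row 1. P = [[2]].
Insert 3: appended to row 1. P = [[2, 3]].
Insert 1: 1 bumps 2 from row 1; 2 starts row 2. P = [[1, 3], [2]].
Insert 6: appended to row 1. P = [[1, 3, 6], [2]].
Insert 4: 4 bumps 6 from row 1; 6 appends to row 2. P = [[1, 3, 4], [2, 6]].
Insert 5: appended to row 1. P = [[1, 3, 4, 5], [2, 6]].

So P = [[1, 3, 4, 5], [2, 6]].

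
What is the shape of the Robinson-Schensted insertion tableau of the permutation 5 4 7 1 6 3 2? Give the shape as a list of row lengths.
RSK row insertion gives P = [[1, 2], [3, 6], [4, 7], [5]], which has shape [2, 2, 2, 1].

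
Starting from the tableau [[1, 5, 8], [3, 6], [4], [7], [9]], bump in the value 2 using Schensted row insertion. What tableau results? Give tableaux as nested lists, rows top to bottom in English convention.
[[1, 2, 8], [3, 5], [4, 6], [7], [9]]

In row 1, 2 replaces 5 (the leftmost entry greater than 2); 5 is bumped to row 2. In row 2, 5 replaces 6 (the leftmost entry greater than 5); 6 is bumped to row 3. 6 is appended to row 3. The new tableau is [[1, 2, 8], [3, 5], [4, 6], [7], [9]].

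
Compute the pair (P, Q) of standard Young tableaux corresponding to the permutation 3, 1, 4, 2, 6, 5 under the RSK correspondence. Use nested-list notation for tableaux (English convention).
P = [[1, 2, 5], [3, 4, 6]], Q = [[1, 3, 5], [2, 4, 6]]

Insert each entry of the permutation into P by Schensted row insertion, recording in Q the position of each new cell.

Insert 3: appended to row 1. P = [[3]].
Insert 1: 1 bumps 3 from row 1; 3 starts row 2. P = [[1], [3]].
Insert 4: appended to row 1. P = [[1, 4], [3]].
Insert 2: 2 bumps 4 from row 1; 4 appends to row 2. P = [[1, 2], [3, 4]].
Insert 6: appended to row 1. P = [[1, 2, 6], [3, 4]].
Insert 5: 5 bumps 6 from row 1; 6 appends to row 2. P = [[1, 2, 5], [3, 4, 6]].

So P = [[1, 2, 5], [3, 4, 6]], Q = [[1, 3, 5], [2, 4, 6]].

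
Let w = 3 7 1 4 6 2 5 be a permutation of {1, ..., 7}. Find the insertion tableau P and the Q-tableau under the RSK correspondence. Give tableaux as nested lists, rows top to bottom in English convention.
Insert each entry of the permutation into P by Schensted row insertion, recording in Q the position of each new cell.

Insert 3: appended to row 1. P = [[3]].
Insert 7: appended to row 1. P = [[3, 7]].
Insert 1: 1 bumps 3 from row 1; 3 starts row 2. P = [[1, 7], [3]].
Insert 4: 4 bumps 7 from row 1; 7 appends to row 2. P = [[1, 4], [3, 7]].
Insert 6: appended to row 1. P = [[1, 4, 6], [3, 7]].
Insert 2: 2 bumps 4 from row 1; 4 bumps 7 from row 2; 7 starts row 3. P = [[1, 2, 6], [3, 4], [7]].
Insert 5: 5 bumps 6 from row 1; 6 appends to row 2. P = [[1, 2, 5], [3, 4, 6], [7]].

So P = [[1, 2, 5], [3, 4, 6], [7]], Q = [[1, 2, 5], [3, 4, 7], [6]].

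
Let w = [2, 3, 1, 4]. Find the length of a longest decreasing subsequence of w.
2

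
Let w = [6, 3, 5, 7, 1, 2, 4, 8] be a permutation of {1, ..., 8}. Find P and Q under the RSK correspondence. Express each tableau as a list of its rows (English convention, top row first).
Insert each entry of the permutation into P by Schensted row insertion, recording in Q the position of each new cell.

Insert 6: appended to row 1. P = [[6]], Q = [[1]].
Insert 3: 3 bumps 6 from row 1; 6 starts row 2. P = [[3], [6]], Q = [[1], [2]].
Insert 5: appended to row 1. P = [[3, 5], [6]], Q = [[1, 3], [2]].
Insert 7: appended to row 1. P = [[3, 5, 7], [6]], Q = [[1, 3, 4], [2]].
Insert 1: 1 bumps 3 from row 1; 3 bumps 6 from row 2; 6 starts row 3. P = [[1, 5, 7], [3], [6]], Q = [[1, 3, 4], [2], [5]].
Insert 2: 2 bumps 5 from row 1; 5 appends to row 2. P = [[1, 2, 7], [3, 5], [6]], Q = [[1, 3, 4], [2, 6], [5]].
Insert 4: 4 bumps 7 from row 1; 7 appends to row 2. P = [[1, 2, 4], [3, 5, 7], [6]], Q = [[1, 3, 4], [2, 6, 7], [5]].
Insert 8: appended to row 1. P = [[1, 2, 4, 8], [3, 5, 7], [6]], Q = [[1, 3, 4, 8], [2, 6, 7], [5]].

So P = [[1, 2, 4, 8], [3, 5, 7], [6]], Q = [[1, 3, 4, 8], [2, 6, 7], [5]].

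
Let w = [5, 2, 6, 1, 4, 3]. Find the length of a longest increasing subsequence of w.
2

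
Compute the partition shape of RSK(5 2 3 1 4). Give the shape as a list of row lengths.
Row-insert each entry into an empty tableau.

After inserting 5: P = [[5]].
After inserting 2: P = [[2], [5]].
After inserting 3: P = [[2, 3], [5]].
After inserting 1: P = [[1, 3], [2], [5]].
After inserting 4: P = [[1, 3, 4], [2], [5]].

The final insertion tableau P = [[1, 3, 4], [2], [5]] has shape [3, 1, 1].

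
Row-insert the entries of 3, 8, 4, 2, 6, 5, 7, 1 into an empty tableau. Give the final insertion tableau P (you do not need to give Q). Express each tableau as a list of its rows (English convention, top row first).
Insert 3: appended to row 1. P = [[3]].
Insert 8: appended to row 1. P = [[3, 8]].
Insert 4: 4 bumps 8 from row 1; 8 starts row 2. P = [[3, 4], [8]].
Insert 2: 2 bumps 3 from row 1; 3 bumps 8 from row 2; 8 starts row 3. P = [[2, 4], [3], [8]].
Insert 6: appended to row 1. P = [[2, 4, 6], [3], [8]].
Insert 5: 5 bumps 6 from row 1; 6 appends to row 2. P = [[2, 4, 5], [3, 6], [8]].
Insert 7: appended to row 1. P = [[2, 4, 5, 7], [3, 6], [8]].
Insert 1: 1 bumps 2 from row 1; 2 bumps 3 from row 2; 3 bumps 8 from row 3; 8 starts row 4. P = [[1, 4, 5, 7], [2, 6], [3], [8]].

So P = [[1, 4, 5, 7], [2, 6], [3], [8]].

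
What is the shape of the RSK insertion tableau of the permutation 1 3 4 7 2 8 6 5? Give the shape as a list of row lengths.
Row-insert each entry into an empty tableau.

After inserting 1: P = [[1]].
After inserting 3: P = [[1, 3]].
After inserting 4: P = [[1, 3, 4]].
After inserting 7: P = [[1, 3, 4, 7]].
After inserting 2: P = [[1, 2, 4, 7], [3]].
After inserting 8: P = [[1, 2, 4, 7, 8], [3]].
After inserting 6: P = [[1, 2, 4, 6, 8], [3, 7]].
After inserting 5: P = [[1, 2, 4, 5, 8], [3, 6], [7]].

The final insertion tableau P = [[1, 2, 4, 5, 8], [3, 6], [7]] has shape [5, 2, 1].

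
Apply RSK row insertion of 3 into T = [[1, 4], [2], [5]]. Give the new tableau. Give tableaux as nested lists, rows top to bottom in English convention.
In row 1, 3 replaces 4 (the leftmost entry greater than 3); 4 is bumped to row 2. 4 is appended to row 2. The new tableau is [[1, 3], [2, 4], [5]].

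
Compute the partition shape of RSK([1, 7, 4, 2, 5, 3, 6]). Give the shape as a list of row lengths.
Row-insert each entry into an empty tableau.

After inserting 1: P = [[1]].
After inserting 7: P = [[1, 7]].
After inserting 4: P = [[1, 4], [7]].
After inserting 2: P = [[1, 2], [4], [7]].
After inserting 5: P = [[1, 2, 5], [4], [7]].
After inserting 3: P = [[1, 2, 3], [4, 5], [7]].
After inserting 6: P = [[1, 2, 3, 6], [4, 5], [7]].

The final insertion tableau P = [[1, 2, 3, 6], [4, 5], [7]] has shape [4, 2, 1].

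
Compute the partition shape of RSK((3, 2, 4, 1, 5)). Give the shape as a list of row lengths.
[3, 1, 1]

Row-insert each entry into an empty tableau.

After inserting 3: P = [[3]].
After inserting 2: P = [[2], [3]].
After inserting 4: P = [[2, 4], [3]].
After inserting 1: P = [[1, 4], [2], [3]].
After inserting 5: P = [[1, 4, 5], [2], [3]].

The final insertion tableau P = [[1, 4, 5], [2], [3]] has shape [3, 1, 1].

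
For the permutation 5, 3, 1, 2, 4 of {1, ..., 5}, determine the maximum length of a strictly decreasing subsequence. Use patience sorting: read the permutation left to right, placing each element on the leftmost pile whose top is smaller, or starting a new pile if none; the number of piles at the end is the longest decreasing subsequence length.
5: new pile. tops = [5]
3: new pile. tops = [5, 3]
1: new pile. tops = [5, 3, 1]
2: onto pile 3 (replacing 1). tops = [5, 3, 2]
4: onto pile 2 (replacing 3). tops = [5, 4, 2]

3 piles, so the longest decreasing subsequence has length 3.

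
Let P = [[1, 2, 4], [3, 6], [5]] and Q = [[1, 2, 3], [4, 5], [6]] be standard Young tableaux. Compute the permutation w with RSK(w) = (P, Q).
1 5 6 3 4 2

Reverse the RSK construction: for i from n down to 1, find the cell of Q containing i, remove the entry at that cell from P, and reverse-bump it up through P; the value ejected from row 1 is w(i).

Step i=6: Q has 6 at row 3, column 1; remove 5 from row 3 of P and reverse-bump: 5 enters row 2 and ejects 3; 3 enters row 1 and ejects 2. So w(6) = 2. P is now [[1, 3, 4], [5, 6]].
Step i=5: Q has 5 at row 2, column 2; remove 6 from row 2 of P and reverse-bump: 6 enters row 1 and ejects 4. So w(5) = 4. P is now [[1, 3, 6], [5]].
Step i=4: Q has 4 at row 2, column 1; remove 5 from row 2 of P and reverse-bump: 5 enters row 1 and ejects 3. So w(4) = 3. P is now [[1, 5, 6]].
Step i=3: Q has 3 at row 1, column 3; remove that cell from P, ejecting 6. So w(3) = 6. P is now [[1, 5]].
Step i=2: Q has 2 at row 1, column 2; remove that cell from P, ejecting 5. So w(2) = 5. P is now [[1]].
Step i=1: Q has 1 at row 1, column 1; remove that cell from P, ejecting 1. So w(1) = 1. P is now [].

So w = 1 5 6 3 4 2.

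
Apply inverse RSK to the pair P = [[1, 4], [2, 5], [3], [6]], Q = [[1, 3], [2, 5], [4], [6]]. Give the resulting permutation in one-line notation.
6 3 5 2 4 1

Reverse RSK: for i = n, n-1, ..., 1, locate i in Q, remove the corresponding corner cell from P, and reverse-bump its entry up through P; the value ejected from row 1 is w(i).

So w = 6 3 5 2 4 1.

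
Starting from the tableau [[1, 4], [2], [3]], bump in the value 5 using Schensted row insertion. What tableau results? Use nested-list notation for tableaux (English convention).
[[1, 4, 5], [2], [3]]

5 is larger than every entry of row 1, so it is appended to row 1. The new tableau is [[1, 4, 5], [2], [3]].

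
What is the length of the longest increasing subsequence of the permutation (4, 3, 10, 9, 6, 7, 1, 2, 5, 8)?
4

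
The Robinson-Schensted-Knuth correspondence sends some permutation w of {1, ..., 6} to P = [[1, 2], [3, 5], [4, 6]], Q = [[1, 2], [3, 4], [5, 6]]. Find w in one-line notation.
4 6 3 5 1 2

Reverse the RSK construction: for i from n down to 1, find the cell of Q containing i, remove the entry at that cell from P, and reverse-bump it up through P; the value ejected from row 1 is w(i).

Step i=6: Q has 6 at row 3, column 2; remove 6 from row 3 of P and reverse-bump: 6 enters row 2 and ejects 5; 5 enters row 1 and ejects 2. So w(6) = 2. P is now [[1, 5], [3, 6], [4]].
Step i=5: Q has 5 at row 3, column 1; remove 4 from row 3 of P and reverse-bump: 4 enters row 2 and ejects 3; 3 enters row 1 and ejects 1. So w(5) = 1. P is now [[3, 5], [4, 6]].
Step i=4: Q has 4 at row 2, column 2; remove 6 from row 2 of P and reverse-bump: 6 enters row 1 and ejects 5. So w(4) = 5. P is now [[3, 6], [4]].
Step i=3: Q has 3 at row 2, column 1; remove 4 from row 2 of P and reverse-bump: 4 enters row 1 and ejects 3. So w(3) = 3. P is now [[4, 6]].
Step i=2: Q has 2 at row 1, column 2; remove that cell from P, ejecting 6. So w(2) = 6. P is now [[4]].
Step i=1: Q has 1 at row 1, column 1; remove that cell from P, ejecting 4. So w(1) = 4. P is now [].

So w = 4 6 3 5 1 2.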